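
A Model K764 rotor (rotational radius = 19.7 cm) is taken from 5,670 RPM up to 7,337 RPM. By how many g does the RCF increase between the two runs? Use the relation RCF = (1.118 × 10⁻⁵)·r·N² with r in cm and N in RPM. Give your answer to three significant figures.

RCF₁ = 1.118 × 10⁻⁵ × 19.7 × (5670)² = 1.118 × 10⁻⁵ × 19.7 × 32,148,900 ≈ 7,080.7 × g
RCF₂ = 1.118 × 10⁻⁵ × 19.7 × (7337)² = 1.118 × 10⁻⁵ × 19.7 × 53,831,569 ≈ 11,856.2 × g
Increase = 11,856.2 − 7,080.7 = 4,775.5

≈ 4780 g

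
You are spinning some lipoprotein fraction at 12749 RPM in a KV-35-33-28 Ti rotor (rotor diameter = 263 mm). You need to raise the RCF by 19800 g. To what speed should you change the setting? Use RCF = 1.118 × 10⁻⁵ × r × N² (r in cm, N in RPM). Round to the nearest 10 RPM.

r = 263 mm / 2 = 131.5 mm = 13.15 cm
Current RCF = 1.118 × 10⁻⁵ × 13.15 × (12749)² = 1.118 × 10⁻⁵ × 13.15 × 162,537,001 ≈ 23,895.7 × g
Target RCF = 23,895.7 + 19,800 = 43,695.7 × g
N² = 43,695.7 / (14.7017 × 10⁻⁵) = 297,215,288
N ≈ √297,215,288 ≈ 17,239.9

17240 RPM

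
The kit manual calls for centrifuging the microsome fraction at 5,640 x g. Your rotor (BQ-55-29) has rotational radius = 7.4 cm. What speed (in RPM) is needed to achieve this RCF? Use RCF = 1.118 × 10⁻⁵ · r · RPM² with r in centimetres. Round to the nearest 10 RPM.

5,640 = 1.118 × 10⁻⁵ × 7.4 × N²
N² = 5,640 / (8.2732 × 10⁻⁵) = 68,171,929
N ≈ √68,171,929 ≈ 8,256.6

≈ 8260 RPM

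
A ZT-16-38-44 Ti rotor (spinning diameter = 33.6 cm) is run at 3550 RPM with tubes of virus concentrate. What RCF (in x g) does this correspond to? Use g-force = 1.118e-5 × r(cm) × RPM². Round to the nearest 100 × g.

r = 33.6 / 2 = 16.8 cm
RCF = 1.118 × 10⁻⁵ × 16.8 × (3550)² = 1.118 × 10⁻⁵ × 16.8 × 12,602,500 ≈ 2,367.1 × g

2400 x g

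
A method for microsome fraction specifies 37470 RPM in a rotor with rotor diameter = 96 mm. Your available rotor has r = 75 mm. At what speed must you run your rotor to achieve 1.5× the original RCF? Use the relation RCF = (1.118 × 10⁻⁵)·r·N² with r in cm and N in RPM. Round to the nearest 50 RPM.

Original rotor: r = 96 mm / 2 = 48 mm = 4.8 cm
RCF_original = 1.118 × 10⁻⁵ × 4.8 × (37470)² = 1.118 × 10⁻⁵ × 4.8 × 1,404,000,900 ≈ 75,344.3 × g
Target RCF = 1.5 × 75,344.3 ≈ 113,016.5 × g
Your rotor: r = 75 mm = 7.5 cm
113,016.5 = 1.118 × 10⁻⁵ × 7.5 × N²
N² = 113,016.5 / (8.385 × 10⁻⁵) = 1,347,841,383
N ≈ √1,347,841,383 ≈ 36,713.0

36700 RPM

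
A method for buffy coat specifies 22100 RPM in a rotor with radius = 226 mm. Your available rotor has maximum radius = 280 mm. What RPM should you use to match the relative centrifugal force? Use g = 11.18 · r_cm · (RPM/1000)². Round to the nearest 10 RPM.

19850 RPM

Original rotor: r = 226 mm = 22.6 cm
RCF_original = 11.18 × 22.6 × (22.1)² = 11.18 × 22.6 × 488.41 ≈ 123,405.6 × g
Your rotor: r = 280 mm = 28.0 cm
123,405.6 = 11.18 × 28 × (N/1000)²
(N/1000)² = 123,405.6 / 313.04 = 394.2167
N = 1000 × √394.2167 ≈ 19,854.9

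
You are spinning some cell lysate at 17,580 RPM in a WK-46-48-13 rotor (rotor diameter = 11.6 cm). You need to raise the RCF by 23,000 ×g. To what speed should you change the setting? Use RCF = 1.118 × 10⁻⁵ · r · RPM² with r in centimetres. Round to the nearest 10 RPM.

r = 11.6 / 2 = 5.8 cm
Current RCF = 1.118 × 10⁻⁵ × 5.8 × (17580)² = 1.118 × 10⁻⁵ × 5.8 × 309,056,400 ≈ 20,040.5 × g
Target RCF = 20,040.5 + 23,000 = 43,040.5 × g
N² = 43,040.5 / (6.4844 × 10⁻⁵) = 663,754,549
N ≈ √663,754,549 ≈ 25,763.4

25760 RPM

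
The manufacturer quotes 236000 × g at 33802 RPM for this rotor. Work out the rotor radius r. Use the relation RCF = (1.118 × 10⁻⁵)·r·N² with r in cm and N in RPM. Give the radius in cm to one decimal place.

RCF = 1.118 × 10⁻⁵ × r × N²
236000 = 1.118 × 10⁻⁵ × r × (33802)²
r = 236000 / (1.118 × 10⁻⁵ × 1,142,575,204) = 236000 / 12773.99 ≈ 18.475 cm

r ≈ 18.5 cm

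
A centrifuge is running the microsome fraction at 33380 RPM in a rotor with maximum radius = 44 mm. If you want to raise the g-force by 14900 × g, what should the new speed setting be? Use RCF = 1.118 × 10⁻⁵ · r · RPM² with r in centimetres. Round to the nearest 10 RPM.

r = 44 mm = 4.4 cm
Current RCF = 1.118 × 10⁻⁵ × 4.4 × (33380)² = 1.118 × 10⁻⁵ × 4.4 × 1,114,224,400 ≈ 54,810.9 × g
Target RCF = 54,810.9 + 14,900 = 69,710.9 × g
N² = 69,710.9 / (4.9192 × 10⁻⁵) = 1,417,118,637
N ≈ √1,417,118,637 ≈ 37,644.6

≈ 37640 RPM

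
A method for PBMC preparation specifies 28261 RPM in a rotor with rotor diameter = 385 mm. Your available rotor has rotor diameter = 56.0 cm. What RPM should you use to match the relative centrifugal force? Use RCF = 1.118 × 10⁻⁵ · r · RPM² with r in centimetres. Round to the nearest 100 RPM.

Original rotor: r = 385 mm / 2 = 192.5 mm = 19.25 cm
RCF = 1.118 × 10⁻⁵ × r × N²
RCF_original = 1.118 × 10⁻⁵ × 19.25 × (28261)² = 1.118 × 10⁻⁵ × 19.25 × 798,684,121 ≈ 171,888.8 × g
Your rotor: r = 56.0 / 2 = 28 cm
171,888.8 = 1.118 × 10⁻⁵ × 28 × N²
N² = 171,888.8 / (31.304 × 10⁻⁵) = 549,095,323
N ≈ √549,095,323 ≈ 23,432.8

23400 RPM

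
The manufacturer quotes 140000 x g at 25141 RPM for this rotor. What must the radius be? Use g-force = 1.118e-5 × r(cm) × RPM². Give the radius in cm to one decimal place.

r ≈ 19.8 cm

140000 = 1.118 × 10⁻⁵ × r × (25141)²
r = 140000 / (1.118 × 10⁻⁵ × 632,069,881) = 140000 / 7066.541 ≈ 19.812 cm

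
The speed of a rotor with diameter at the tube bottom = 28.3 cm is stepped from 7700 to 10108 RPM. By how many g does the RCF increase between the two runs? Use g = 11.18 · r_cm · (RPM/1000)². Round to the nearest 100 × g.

≈ 6800 g

r = 28.3 / 2 = 14.15 cm
RCF₁ = 11.18 × 14.15 × (7.7)² = 11.18 × 14.15 × 59.29 ≈ 9,379.5 × g
RCF₂ = 11.18 × 14.15 × (10.108)² = 11.18 × 14.15 × 102.171664 ≈ 16,163.3 × g
Increase = 16,163.3 − 9,379.5 = 6,783.8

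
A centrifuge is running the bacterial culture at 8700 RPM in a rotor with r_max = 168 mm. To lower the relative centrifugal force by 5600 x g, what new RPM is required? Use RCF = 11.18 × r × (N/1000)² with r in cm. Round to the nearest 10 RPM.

r = 168 mm = 16.8 cm
Current RCF = 11.18 × 16.8 × (8.7)² = 11.18 × 16.8 × 75.69 ≈ 14,216.4 × g
Target RCF = 14,216.4 − 5,600 = 8,616.4 × g
(N/1000)² = 8,616.4 / 187.824 = 45.87486
N = 1000 × √45.87486 ≈ 6,773.1

N₂ ≈ 6770 RPM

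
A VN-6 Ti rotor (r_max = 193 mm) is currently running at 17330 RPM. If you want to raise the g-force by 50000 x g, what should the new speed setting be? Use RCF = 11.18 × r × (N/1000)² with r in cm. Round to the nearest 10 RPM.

r = 193 mm = 19.3 cm
Current RCF = 11.18 × 19.3 × (17.33)² = 11.18 × 19.3 × 300.3289 ≈ 64,803.2 × g
Target RCF = 64,803.2 + 50,000 = 114,803.2 × g
(N/1000)² = 114,803.2 / 215.774 = 532.053
N = 1000 × √532.053 ≈ 23,066.3

23070 RPM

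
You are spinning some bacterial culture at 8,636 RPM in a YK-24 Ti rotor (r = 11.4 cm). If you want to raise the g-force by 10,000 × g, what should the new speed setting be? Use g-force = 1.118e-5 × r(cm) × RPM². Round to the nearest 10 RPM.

Current RCF = 1.118 × 10⁻⁵ × 11.4 × (8636)² = 1.118 × 10⁻⁵ × 11.4 × 74,580,496 ≈ 9,505.4 × g
Target RCF = 9,505.4 + 10,000 = 19,505.4 × g
N² = 19,505.4 / (12.7452 × 10⁻⁵) = 153,041,145
N ≈ √153,041,145 ≈ 12,371.0

12370 RPM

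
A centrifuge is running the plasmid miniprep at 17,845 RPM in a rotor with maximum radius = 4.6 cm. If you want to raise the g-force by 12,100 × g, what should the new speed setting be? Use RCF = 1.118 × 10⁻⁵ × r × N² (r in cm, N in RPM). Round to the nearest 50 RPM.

Current RCF = 1.118 × 10⁻⁵ × 4.6 × (17845)² = 1.118 × 10⁻⁵ × 4.6 × 318,444,025 ≈ 16,376.9 × g
Target RCF = 16,376.9 + 12,100 = 28,476.9 × g
N² = 28,476.9 / (5.1428 × 10⁻⁵) = 553,723,652
N ≈ √553,723,652 ≈ 23,531.3

N₂ ≈ 23550 RPM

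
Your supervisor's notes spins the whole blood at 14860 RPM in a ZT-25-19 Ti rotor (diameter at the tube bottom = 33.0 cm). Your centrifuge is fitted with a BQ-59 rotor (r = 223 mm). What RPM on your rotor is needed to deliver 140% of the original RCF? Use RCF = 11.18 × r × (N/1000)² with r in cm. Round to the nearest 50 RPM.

15100 RPM

Original rotor: r = 33.0 / 2 = 16.5 cm
RCF = 11.18 × r × (N/1000)²
RCF_original = 11.18 × 16.5 × (14.86)² = 11.18 × 16.5 × 220.8196 ≈ 40,734.6 × g
Target RCF = 1.4 × 40,734.6 ≈ 57,028.4 × g
Your rotor: r = 223 mm = 22.3 cm
57,028.4 = 11.18 × 22.3 × (N/1000)²
(N/1000)² = 57,028.4 / 249.314 = 228.7413
N = 1000 × √228.7413 ≈ 15,124.2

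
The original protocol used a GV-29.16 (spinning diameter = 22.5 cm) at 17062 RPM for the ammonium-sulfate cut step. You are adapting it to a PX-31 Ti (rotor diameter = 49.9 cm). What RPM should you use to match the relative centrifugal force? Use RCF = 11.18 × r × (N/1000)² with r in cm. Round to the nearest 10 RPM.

≈ 11460 RPM

Original rotor: r = 22.5 / 2 = 11.25 cm
RCF_original = 11.18 × 11.25 × (17.062)² = 11.18 × 11.25 × 291.111844 ≈ 36,614.6 × g
Your rotor: r = 49.9 / 2 = 24.95 cm
36,614.6 = 11.18 × 24.95 × (N/1000)²
(N/1000)² = 36,614.6 / 278.941 = 131.2629
N = 1000 × √131.2629 ≈ 11,457.0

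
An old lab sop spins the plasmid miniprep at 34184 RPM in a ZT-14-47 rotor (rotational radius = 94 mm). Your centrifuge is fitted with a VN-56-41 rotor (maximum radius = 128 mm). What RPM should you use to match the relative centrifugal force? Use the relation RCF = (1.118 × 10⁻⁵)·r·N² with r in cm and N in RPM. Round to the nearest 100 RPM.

Original rotor: r = 94 mm = 9.4 cm
RCF = 1.118 × 10⁻⁵ × r × N²
RCF_original = 1.118 × 10⁻⁵ × 9.4 × (34184)² = 1.118 × 10⁻⁵ × 9.4 × 1,168,545,856 ≈ 122,804.8 × g
Your rotor: r = 128 mm = 12.8 cm
122,804.8 = 1.118 × 10⁻⁵ × 12.8 × N²
N² = 122,804.8 / (14.3104 × 10⁻⁵) = 858,150,716
N ≈ √858,150,716 ≈ 29,294.2

≈ 29300 RPM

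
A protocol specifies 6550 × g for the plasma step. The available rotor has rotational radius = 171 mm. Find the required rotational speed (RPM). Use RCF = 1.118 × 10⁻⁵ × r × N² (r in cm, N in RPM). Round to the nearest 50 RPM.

r = 171 mm = 17.1 cm
6,550 = 1.118 × 10⁻⁵ × 17.1 × N²
N² = 6,550 / (19.1178 × 10⁻⁵) = 34,261,264
N ≈ √34,261,264 ≈ 5,853.3

N ≈ 5850 RPM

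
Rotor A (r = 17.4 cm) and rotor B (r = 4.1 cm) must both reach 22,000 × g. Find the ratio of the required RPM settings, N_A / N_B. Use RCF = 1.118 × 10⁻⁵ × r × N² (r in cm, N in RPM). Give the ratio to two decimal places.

0.49

At fixed RCF, N ∝ 1/√r, so N_A/N_B = √(r_B/r_A) = √(4.1/17.4) = √0.235632 = 0.4854.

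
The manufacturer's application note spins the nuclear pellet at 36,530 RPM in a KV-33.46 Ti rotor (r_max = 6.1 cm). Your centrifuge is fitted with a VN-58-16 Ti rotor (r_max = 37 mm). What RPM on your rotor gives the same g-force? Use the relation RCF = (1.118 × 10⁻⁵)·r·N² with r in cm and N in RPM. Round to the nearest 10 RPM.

RCF = 1.118 × 10⁻⁵ × r × N²
RCF_original = 1.118 × 10⁻⁵ × 6.1 × (36530)² = 1.118 × 10⁻⁵ × 6.1 × 1,334,440,900 ≈ 91,006.2 × g
Your rotor: r = 37 mm = 3.7 cm
91,006.2 = 1.118 × 10⁻⁵ × 3.7 × N²
N² = 91,006.2 / (4.1366 × 10⁻⁵) = 2,200,024,174
N ≈ √2,200,024,174 ≈ 46,904.4

≈ 46900 RPM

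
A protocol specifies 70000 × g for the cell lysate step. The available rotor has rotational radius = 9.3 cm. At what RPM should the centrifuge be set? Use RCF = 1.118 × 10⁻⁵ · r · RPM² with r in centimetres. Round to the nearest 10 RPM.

70,000 = 1.118 × 10⁻⁵ × 9.3 × N²
N² = 70,000 / (10.3974 × 10⁻⁵) = 673,245,234
N ≈ √673,245,234 ≈ 25,947.0

N ≈ 25950 RPM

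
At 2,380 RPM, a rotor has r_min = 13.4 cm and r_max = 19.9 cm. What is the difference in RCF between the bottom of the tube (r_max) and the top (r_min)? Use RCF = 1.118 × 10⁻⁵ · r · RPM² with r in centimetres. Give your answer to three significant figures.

412 × g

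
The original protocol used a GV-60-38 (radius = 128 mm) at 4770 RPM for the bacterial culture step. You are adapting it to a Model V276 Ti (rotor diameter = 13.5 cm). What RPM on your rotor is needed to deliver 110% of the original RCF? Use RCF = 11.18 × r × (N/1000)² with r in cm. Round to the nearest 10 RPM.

≈ 6890 RPM

Original rotor: r = 128 mm = 12.8 cm
RCF_original = 11.18 × 12.8 × (4.77)² = 11.18 × 12.8 × 22.7529 ≈ 3,256 × g
Target RCF = 1.1 × 3,256 ≈ 3,581.6 × g
Your rotor: r = 13.5 / 2 = 6.75 cm
3,581.6 = 11.18 × 6.75 × (N/1000)²
(N/1000)² = 3,581.6 / 75.465 = 47.46041
N = 1000 × √47.46041 ≈ 6,889.2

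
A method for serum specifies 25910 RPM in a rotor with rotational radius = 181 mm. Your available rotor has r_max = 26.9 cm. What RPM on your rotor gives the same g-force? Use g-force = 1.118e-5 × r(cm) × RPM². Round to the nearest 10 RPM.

Original rotor: r = 181 mm = 18.1 cm
RCF = 1.118 × 10⁻⁵ × r × N²
RCF_original = 1.118 × 10⁻⁵ × 18.1 × (25910)² = 1.118 × 10⁻⁵ × 18.1 × 671,328,100 ≈ 135,848.6 × g
135,848.6 = 1.118 × 10⁻⁵ × 26.9 × N²
N² = 135,848.6 / (30.0742 × 10⁻⁵) = 451,711,434
N ≈ √451,711,434 ≈ 21,253.5

≈ 21250 RPM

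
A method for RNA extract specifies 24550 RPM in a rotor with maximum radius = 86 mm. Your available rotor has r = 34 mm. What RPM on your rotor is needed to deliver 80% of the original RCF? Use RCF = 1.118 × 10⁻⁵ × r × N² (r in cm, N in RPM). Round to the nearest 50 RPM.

Original rotor: r = 86 mm = 8.6 cm
RCF = 1.118 × 10⁻⁵ × r × N²
RCF_original = 1.118 × 10⁻⁵ × 8.6 × (24550)² = 1.118 × 10⁻⁵ × 8.6 × 602,702,500 ≈ 57,948.6 × g
Target RCF = 0.8 × 57,948.6 ≈ 46,358.9 × g
Your rotor: r = 34 mm = 3.4 cm
46,358.9 = 1.118 × 10⁻⁵ × 3.4 × N²
N² = 46,358.9 / (3.8012 × 10⁻⁵) = 1,219,585,920
N ≈ √1,219,585,920 ≈ 34,922.6

34900 RPM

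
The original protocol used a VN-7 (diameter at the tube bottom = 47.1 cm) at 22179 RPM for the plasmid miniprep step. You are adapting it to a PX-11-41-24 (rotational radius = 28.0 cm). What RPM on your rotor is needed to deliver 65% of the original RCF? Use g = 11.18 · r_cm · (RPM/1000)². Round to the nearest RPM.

16399 RPM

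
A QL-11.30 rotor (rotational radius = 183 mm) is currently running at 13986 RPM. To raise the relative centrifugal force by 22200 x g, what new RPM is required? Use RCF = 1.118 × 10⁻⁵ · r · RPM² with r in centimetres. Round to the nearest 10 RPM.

N₂ ≈ 17440 RPM

r = 183 mm = 18.3 cm
Current RCF = 1.118 × 10⁻⁵ × 18.3 × (13986)² = 1.118 × 10⁻⁵ × 18.3 × 195,608,196 ≈ 40,020.3 × g
Target RCF = 40,020.3 + 22,200 = 62,220.3 × g
N² = 62,220.3 / (20.4594 × 10⁻⁵) = 304,115,956
N ≈ √304,115,956 ≈ 17,438.9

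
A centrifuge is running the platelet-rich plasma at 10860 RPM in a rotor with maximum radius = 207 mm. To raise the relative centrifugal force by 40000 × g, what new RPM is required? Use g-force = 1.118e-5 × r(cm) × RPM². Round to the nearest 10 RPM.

N₂ ≈ 17050 RPM

r = 207 mm = 20.7 cm
Current RCF = 1.118 × 10⁻⁵ × 20.7 × (10860)² = 1.118 × 10⁻⁵ × 20.7 × 117,939,600 ≈ 27,294.3 × g
Target RCF = 27,294.3 + 40,000 = 67,294.3 × g
N² = 67,294.3 / (23.1426 × 10⁻⁵) = 290,781,070
N ≈ √290,781,070 ≈ 17,052.3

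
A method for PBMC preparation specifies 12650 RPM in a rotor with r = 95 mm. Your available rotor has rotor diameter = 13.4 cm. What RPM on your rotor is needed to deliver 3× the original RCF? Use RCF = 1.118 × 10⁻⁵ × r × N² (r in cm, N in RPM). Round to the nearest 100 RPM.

26100 RPM

Original rotor: r = 95 mm = 9.5 cm
RCF = 1.118 × 10⁻⁵ × r × N²
RCF_original = 1.118 × 10⁻⁵ × 9.5 × (12650)² = 1.118 × 10⁻⁵ × 9.5 × 160,022,500 ≈ 16,996 × g
Target RCF = 3 × 16,996 ≈ 50,988 × g
Your rotor: r = 13.4 / 2 = 6.7 cm
50,988 = 1.118 × 10⁻⁵ × 6.7 × N²
N² = 50,988 / (7.4906 × 10⁻⁵) = 680,693,135
N ≈ √680,693,135 ≈ 26,090.1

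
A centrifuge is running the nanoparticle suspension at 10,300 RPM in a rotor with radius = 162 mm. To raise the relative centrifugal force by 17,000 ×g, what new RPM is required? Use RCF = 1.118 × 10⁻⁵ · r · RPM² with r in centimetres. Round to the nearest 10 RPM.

≈ 14140 RPM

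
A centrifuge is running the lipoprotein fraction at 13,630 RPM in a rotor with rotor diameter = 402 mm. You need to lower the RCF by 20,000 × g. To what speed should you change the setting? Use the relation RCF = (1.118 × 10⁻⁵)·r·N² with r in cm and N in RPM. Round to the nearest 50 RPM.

r = 402 mm / 2 = 201 mm = 20.1 cm
Current RCF = 1.118 × 10⁻⁵ × 20.1 × (13630)² = 1.118 × 10⁻⁵ × 20.1 × 185,776,900 ≈ 41,747.4 × g
Target RCF = 41,747.4 − 20,000 = 21,747.4 × g
N² = 21,747.4 / (22.4718 × 10⁻⁵) = 96,776,404
N ≈ √96,776,404 ≈ 9,837.5

≈ 9850 RPM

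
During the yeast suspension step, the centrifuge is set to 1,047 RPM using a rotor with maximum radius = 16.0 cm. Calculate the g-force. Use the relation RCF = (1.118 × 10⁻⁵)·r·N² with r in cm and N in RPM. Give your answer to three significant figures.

RCF = 1.118 × 10⁻⁵ × 16 × (1047)² = 1.118 × 10⁻⁵ × 16 × 1,096,209 ≈ 196.1 × g

≈ 196 ×g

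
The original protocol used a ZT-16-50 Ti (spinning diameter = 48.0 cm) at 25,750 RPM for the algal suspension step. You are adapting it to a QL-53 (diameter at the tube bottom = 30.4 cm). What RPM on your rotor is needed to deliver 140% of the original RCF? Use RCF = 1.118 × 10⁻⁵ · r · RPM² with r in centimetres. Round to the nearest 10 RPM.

38280 RPM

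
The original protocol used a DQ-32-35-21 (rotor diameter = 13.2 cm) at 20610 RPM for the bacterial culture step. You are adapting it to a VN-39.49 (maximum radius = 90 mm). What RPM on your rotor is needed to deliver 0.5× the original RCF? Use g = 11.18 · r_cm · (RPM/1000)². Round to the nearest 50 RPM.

12500 RPM

Original rotor: r = 13.2 / 2 = 6.6 cm
RCF = 11.18 × r × (N/1000)²
RCF_original = 11.18 × 6.6 × (20.61)² = 11.18 × 6.6 × 424.7721 ≈ 31,343.1 × g
Target RCF = 0.5 × 31,343.1 ≈ 15,671.5 × g
Your rotor: r = 90 mm = 9.0 cm
15,671.5 = 11.18 × 9 × (N/1000)²
(N/1000)² = 15,671.5 / 100.62 = 155.7494
N = 1000 × √155.7494 ≈ 12,480.0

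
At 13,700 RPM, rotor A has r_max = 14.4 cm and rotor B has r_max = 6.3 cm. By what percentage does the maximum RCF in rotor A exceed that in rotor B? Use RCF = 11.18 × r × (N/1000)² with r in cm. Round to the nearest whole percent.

At equal RPM, RCF scales linearly with r: ratio = 14.4 / 6.3 = 2.2857.
So rotor A delivers 128.6% more g-force.

129%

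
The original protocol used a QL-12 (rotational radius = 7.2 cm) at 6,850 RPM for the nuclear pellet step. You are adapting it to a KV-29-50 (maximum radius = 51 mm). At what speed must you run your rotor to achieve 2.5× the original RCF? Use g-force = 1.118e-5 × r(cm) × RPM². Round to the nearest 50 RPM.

≈ 12850 RPM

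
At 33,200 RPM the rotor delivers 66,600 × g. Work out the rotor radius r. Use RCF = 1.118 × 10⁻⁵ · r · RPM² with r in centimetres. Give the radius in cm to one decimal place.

66600 = 1.118 × 10⁻⁵ × r × (33200)²
r = 66600 / (1.118 × 10⁻⁵ × 1,102,240,000) = 66600 / 12323.04 ≈ 5.405 cm

5.4 cm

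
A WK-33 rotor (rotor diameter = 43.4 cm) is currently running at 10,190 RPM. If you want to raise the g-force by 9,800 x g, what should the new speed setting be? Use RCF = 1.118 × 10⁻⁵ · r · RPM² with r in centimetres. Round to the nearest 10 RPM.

12010 RPM

r = 43.4 / 2 = 21.7 cm
Current RCF = 1.118 × 10⁻⁵ × 21.7 × (10190)² = 1.118 × 10⁻⁵ × 21.7 × 103,836,100 ≈ 25,191.3 × g
Target RCF = 25,191.3 + 9,800 = 34,991.3 × g
N² = 34,991.3 / (24.2606 × 10⁻⁵) = 144,230,975
N ≈ √144,230,975 ≈ 12,009.6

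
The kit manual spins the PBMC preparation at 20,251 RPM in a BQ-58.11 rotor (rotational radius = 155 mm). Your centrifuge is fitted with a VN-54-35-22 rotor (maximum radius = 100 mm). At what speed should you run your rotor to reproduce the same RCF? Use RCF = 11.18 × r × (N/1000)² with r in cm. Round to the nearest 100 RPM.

Original rotor: r = 155 mm = 15.5 cm
RCF = 11.18 × r × (N/1000)²
RCF_original = 11.18 × 15.5 × (20.251)² = 11.18 × 15.5 × 410.103001 ≈ 71,066.7 × g
Your rotor: r = 100 mm = 10.0 cm
71,066.7 = 11.18 × 10 × (N/1000)²
(N/1000)² = 71,066.7 / 111.8 = 635.6592
N = 1000 × √635.6592 ≈ 25,212.3

≈ 25200 RPM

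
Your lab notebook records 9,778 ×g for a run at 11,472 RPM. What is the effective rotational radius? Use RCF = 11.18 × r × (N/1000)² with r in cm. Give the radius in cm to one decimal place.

≈ 6.6 cm

9778 = 11.18 × r × (11.472)²
r = 9778 / (11.18 × 131.606784) = 9778 / 1471.364 ≈ 6.646 cm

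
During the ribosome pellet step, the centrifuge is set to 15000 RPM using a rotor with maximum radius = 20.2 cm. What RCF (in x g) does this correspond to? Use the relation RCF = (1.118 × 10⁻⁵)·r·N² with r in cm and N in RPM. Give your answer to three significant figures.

50800 x g

RCF = 1.118 × 10⁻⁵ × r × N²
RCF = 1.118 × 10⁻⁵ × 20.2 × (15000)² = 1.118 × 10⁻⁵ × 20.2 × 225,000,000 ≈ 50,813.1 × g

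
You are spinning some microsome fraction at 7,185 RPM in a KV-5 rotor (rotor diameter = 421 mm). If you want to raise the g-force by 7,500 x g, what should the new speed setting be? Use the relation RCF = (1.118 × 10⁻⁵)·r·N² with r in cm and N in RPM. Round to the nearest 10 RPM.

r = 421 mm / 2 = 210.5 mm = 21.05 cm
Current RCF = 1.118 × 10⁻⁵ × 21.05 × (7185)² = 1.118 × 10⁻⁵ × 21.05 × 51,624,225 ≈ 12,149.2 × g
Target RCF = 12,149.2 + 7,500 = 19,649.2 × g
N² = 19,649.2 / (23.5339 × 10⁻⁵) = 83,493,174
N ≈ √83,493,174 ≈ 9,137.5

9140 RPM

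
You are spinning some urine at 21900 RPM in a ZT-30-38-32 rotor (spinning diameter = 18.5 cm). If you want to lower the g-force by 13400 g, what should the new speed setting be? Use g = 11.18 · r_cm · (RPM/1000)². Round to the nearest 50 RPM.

r = 18.5 / 2 = 9.25 cm
Current RCF = 11.18 × 9.25 × (21.9)² = 11.18 × 9.25 × 479.61 ≈ 49,598.9 × g
Target RCF = 49,598.9 − 13,400 = 36,198.9 × g
(N/1000)² = 36,198.9 / 103.415 = 350.0353
N = 1000 × √350.0353 ≈ 18,709.2

≈ 18700 RPM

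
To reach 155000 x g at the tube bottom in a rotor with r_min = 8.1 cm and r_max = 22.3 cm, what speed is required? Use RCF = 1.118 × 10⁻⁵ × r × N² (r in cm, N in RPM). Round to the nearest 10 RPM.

Use r_max = 22.3 cm.
RCF = 1.118 × 10⁻⁵ × r × N²
155,000 = 1.118 × 10⁻⁵ × 22.3 × N²
N² = 155,000 / (24.9314 × 10⁻⁵) = 621,705,961
N ≈ √621,705,961 ≈ 24,934.0

N ≈ 24930 RPM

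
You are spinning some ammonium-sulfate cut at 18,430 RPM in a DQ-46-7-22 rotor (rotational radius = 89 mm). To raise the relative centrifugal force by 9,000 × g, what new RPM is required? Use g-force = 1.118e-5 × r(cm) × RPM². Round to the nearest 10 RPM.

N₂ ≈ 20740 RPM

r = 89 mm = 8.9 cm
Current RCF = 1.118 × 10⁻⁵ × 8.9 × (18430)² = 1.118 × 10⁻⁵ × 8.9 × 339,664,900 ≈ 33,797.3 × g
Target RCF = 33,797.3 + 9,000 = 42,797.3 × g
N² = 42,797.3 / (9.9502 × 10⁻⁵) = 430,114,973
N ≈ √430,114,973 ≈ 20,739.2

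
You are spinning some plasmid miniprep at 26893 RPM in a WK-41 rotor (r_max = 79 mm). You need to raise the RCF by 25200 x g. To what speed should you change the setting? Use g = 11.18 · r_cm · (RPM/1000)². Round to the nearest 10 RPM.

r = 79 mm = 7.9 cm
Current RCF = 11.18 × 7.9 × (26.893)² = 11.18 × 7.9 × 723.233449 ≈ 63,877.4 × g
Target RCF = 63,877.4 + 25,200 = 89,077.4 × g
(N/1000)² = 89,077.4 / 88.322 = 1008.553
N = 1000 × √1008.553 ≈ 31,757.7

N₂ ≈ 31760 RPM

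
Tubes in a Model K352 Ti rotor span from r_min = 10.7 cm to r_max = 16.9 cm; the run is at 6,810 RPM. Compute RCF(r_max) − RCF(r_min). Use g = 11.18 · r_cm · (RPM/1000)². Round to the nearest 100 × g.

≈ 3200 × g

ΔRCF = 11.18 × (r_max − r_min) × (N/1000)² = 11.18 × 6.2 × 46.3761 ≈ 3,214.6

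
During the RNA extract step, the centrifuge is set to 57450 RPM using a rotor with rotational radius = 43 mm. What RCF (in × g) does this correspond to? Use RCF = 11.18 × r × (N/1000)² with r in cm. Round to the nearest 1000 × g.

r = 43 mm = 4.3 cm
RCF = 11.18 × 4.3 × (57.45)² = 11.18 × 4.3 × 3,300.5025 ≈ 158,668.4 × g

≈ 159000 × g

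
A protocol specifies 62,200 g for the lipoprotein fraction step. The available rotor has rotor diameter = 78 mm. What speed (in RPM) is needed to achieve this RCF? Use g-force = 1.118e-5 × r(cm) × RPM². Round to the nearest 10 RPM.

r = 78 mm / 2 = 39 mm = 3.9 cm
RCF = 1.118 × 10⁻⁵ × r × N²
62,200 = 1.118 × 10⁻⁵ × 3.9 × N²
N² = 62,200 / (4.3602 × 10⁻⁵) = 1,426,540,067
N ≈ √1,426,540,067 ≈ 37,769.6

N ≈ 37770 RPM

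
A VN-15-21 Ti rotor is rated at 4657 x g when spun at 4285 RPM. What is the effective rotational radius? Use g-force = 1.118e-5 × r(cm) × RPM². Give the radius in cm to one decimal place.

r ≈ 22.7 cm

4657 = 1.118 × 10⁻⁵ × r × (4285)²
r = 4657 / (1.118 × 10⁻⁵ × 18,361,225) = 4657 / 205.2785 ≈ 22.686 cm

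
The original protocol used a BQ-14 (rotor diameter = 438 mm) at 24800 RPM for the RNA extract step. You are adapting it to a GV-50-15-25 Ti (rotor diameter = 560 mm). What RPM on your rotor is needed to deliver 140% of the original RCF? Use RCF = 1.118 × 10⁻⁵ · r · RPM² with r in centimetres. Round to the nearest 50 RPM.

25950 RPM

Original rotor: r = 438 mm / 2 = 219 mm = 21.9 cm
RCF = 1.118 × 10⁻⁵ × r × N²
RCF_original = 1.118 × 10⁻⁵ × 21.9 × (24800)² = 1.118 × 10⁻⁵ × 21.9 × 615,040,000 ≈ 150,587.6 × g
Target RCF = 1.4 × 150,587.6 ≈ 210,822.6 × g
Your rotor: r = 560 mm / 2 = 280 mm = 28 cm
210,822.6 = 1.118 × 10⁻⁵ × 28 × N²
N² = 210,822.6 / (31.304 × 10⁻⁵) = 673,468,566
N ≈ √673,468,566 ≈ 25,951.3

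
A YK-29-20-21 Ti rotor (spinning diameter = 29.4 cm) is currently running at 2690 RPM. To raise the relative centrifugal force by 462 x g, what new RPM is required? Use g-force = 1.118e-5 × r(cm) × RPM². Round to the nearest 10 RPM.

N₂ ≈ 3170 RPM

r = 29.4 / 2 = 14.7 cm
Current RCF = 1.118 × 10⁻⁵ × 14.7 × (2690)² = 1.118 × 10⁻⁵ × 14.7 × 7,236,100 ≈ 1,189.2 × g
Target RCF = 1,189.2 + 462 = 1,651.2 × g
N² = 1,651.2 / (16.4346 × 10⁻⁵) = 10,047,096
N ≈ √10,047,096 ≈ 3,169.7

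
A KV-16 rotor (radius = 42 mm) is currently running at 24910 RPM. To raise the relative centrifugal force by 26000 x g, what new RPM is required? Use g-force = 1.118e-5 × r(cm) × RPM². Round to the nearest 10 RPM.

N₂ ≈ 34270 RPM

r = 42 mm = 4.2 cm
Current RCF = 1.118 × 10⁻⁵ × 4.2 × (24910)² = 1.118 × 10⁻⁵ × 4.2 × 620,508,100 ≈ 29,136.6 × g
Target RCF = 29,136.6 + 26,000 = 55,136.6 × g
N² = 55,136.6 / (4.6956 × 10⁻⁵) = 1,174,218,417
N ≈ √1,174,218,417 ≈ 34,266.9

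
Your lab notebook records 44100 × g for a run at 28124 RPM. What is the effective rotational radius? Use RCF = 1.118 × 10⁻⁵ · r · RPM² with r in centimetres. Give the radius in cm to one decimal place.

5.0 cm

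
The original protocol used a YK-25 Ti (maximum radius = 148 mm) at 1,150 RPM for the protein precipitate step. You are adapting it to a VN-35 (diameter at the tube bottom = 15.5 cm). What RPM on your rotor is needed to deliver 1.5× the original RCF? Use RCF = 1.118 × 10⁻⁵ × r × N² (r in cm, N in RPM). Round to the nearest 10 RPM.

≈ 1950 RPM

Original rotor: r = 148 mm = 14.8 cm
RCF_original = 1.118 × 10⁻⁵ × 14.8 × (1150)² = 1.118 × 10⁻⁵ × 14.8 × 1,322,500 ≈ 218.8 × g
Target RCF = 1.5 × 218.8 ≈ 328.2 × g
Your rotor: r = 15.5 / 2 = 7.75 cm
328.2 = 1.118 × 10⁻⁵ × 7.75 × N²
N² = 328.2 / (8.6645 × 10⁻⁵) = 3,787,870
N ≈ √3,787,870 ≈ 1,946.2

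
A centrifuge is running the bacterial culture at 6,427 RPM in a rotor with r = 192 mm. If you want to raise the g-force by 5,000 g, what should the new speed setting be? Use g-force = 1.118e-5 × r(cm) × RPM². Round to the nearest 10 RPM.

8040 RPM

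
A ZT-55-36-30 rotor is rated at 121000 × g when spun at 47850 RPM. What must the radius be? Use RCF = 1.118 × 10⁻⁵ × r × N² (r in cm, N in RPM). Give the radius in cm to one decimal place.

RCF = 1.118 × 10⁻⁵ × r × N²
121000 = 1.118 × 10⁻⁵ × r × (47850)²
r = 121000 / (1.118 × 10⁻⁵ × 2,289,622,500) = 121000 / 25597.98 ≈ 4.727 cm

r ≈ 4.7 cm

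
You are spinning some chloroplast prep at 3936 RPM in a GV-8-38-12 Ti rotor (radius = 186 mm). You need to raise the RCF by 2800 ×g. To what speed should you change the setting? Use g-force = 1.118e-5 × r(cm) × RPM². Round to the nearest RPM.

r = 186 mm = 18.6 cm
Current RCF = 1.118 × 10⁻⁵ × 18.6 × (3936)² = 1.118 × 10⁻⁵ × 18.6 × 15,492,096 ≈ 3,221.6 × g
Target RCF = 3,221.6 + 2,800 = 6,021.6 × g
N² = 6,021.6 / (20.7948 × 10⁻⁵) = 28,957,239
N ≈ √28,957,239 ≈ 5,381.2

≈ 5381 RPM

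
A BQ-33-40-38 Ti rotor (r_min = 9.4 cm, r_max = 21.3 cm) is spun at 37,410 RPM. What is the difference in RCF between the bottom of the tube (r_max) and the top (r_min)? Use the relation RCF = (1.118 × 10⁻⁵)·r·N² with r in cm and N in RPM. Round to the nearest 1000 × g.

186000 × g

RCF_max = 1.118 × 10⁻⁵ × 21.3 × (37410)² = 1.118 × 10⁻⁵ × 21.3 × 1,399,508,100 ≈ 333,270.5 × g
RCF_min = 1.118 × 10⁻⁵ × 9.4 × (37410)² = 1.118 × 10⁻⁵ × 9.4 × 1,399,508,100 ≈ 147,077.1 × g
ΔRCF = 333,270.5 − 147,077.1 = 186,193.4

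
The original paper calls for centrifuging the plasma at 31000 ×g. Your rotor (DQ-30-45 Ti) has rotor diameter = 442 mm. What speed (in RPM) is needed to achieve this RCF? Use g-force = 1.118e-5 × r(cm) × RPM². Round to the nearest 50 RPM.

N ≈ 11200 RPM

r = 442 mm / 2 = 221 mm = 22.1 cm
RCF = 1.118 × 10⁻⁵ × r × N²
31,000 = 1.118 × 10⁻⁵ × 22.1 × N²
N² = 31,000 / (24.7078 × 10⁻⁵) = 125,466,452
N ≈ √125,466,452 ≈ 11,201.2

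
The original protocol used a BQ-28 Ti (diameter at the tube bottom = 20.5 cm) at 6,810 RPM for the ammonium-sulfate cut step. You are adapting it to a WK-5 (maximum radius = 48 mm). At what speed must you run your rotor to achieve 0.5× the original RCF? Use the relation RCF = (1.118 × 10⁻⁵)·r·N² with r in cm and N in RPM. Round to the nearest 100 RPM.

Original rotor: r = 20.5 / 2 = 10.25 cm
RCF = 1.118 × 10⁻⁵ × r × N²
RCF_original = 1.118 × 10⁻⁵ × 10.25 × (6810)² = 1.118 × 10⁻⁵ × 10.25 × 46,376,100 ≈ 5,314.5 × g
Target RCF = 0.5 × 5,314.5 ≈ 2,657.2 × g
Your rotor: r = 48 mm = 4.8 cm
2,657.2 = 1.118 × 10⁻⁵ × 4.8 × N²
N² = 2,657.2 / (5.3664 × 10⁻⁵) = 49,515,504
N ≈ √49,515,504 ≈ 7,036.7

7000 RPM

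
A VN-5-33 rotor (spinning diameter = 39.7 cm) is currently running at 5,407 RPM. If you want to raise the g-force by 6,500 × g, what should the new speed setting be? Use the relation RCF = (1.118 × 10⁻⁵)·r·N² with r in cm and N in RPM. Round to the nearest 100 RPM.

r = 39.7 / 2 = 19.85 cm
Current RCF = 1.118 × 10⁻⁵ × 19.85 × (5407)² = 1.118 × 10⁻⁵ × 19.85 × 29,235,649 ≈ 6,488.1 × g
Target RCF = 6,488.1 + 6,500 = 12,988.1 × g
N² = 12,988.1 / (22.1923 × 10⁻⁵) = 58,525,254
N ≈ √58,525,254 ≈ 7,650.2

≈ 7700 RPM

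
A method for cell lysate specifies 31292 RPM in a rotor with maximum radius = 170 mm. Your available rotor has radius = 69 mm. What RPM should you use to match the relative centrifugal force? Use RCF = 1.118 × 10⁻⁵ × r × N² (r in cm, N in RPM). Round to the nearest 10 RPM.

49120 RPM

Original rotor: r = 170 mm = 17.0 cm
RCF = 1.118 × 10⁻⁵ × r × N²
RCF_original = 1.118 × 10⁻⁵ × 17 × (31292)² = 1.118 × 10⁻⁵ × 17 × 979,189,264 ≈ 186,104.7 × g
Your rotor: r = 69 mm = 6.9 cm
186,104.7 = 1.118 × 10⁻⁵ × 6.9 × N²
N² = 186,104.7 / (7.7142 × 10⁻⁵) = 2,412,495,139
N ≈ √2,412,495,139 ≈ 49,117.2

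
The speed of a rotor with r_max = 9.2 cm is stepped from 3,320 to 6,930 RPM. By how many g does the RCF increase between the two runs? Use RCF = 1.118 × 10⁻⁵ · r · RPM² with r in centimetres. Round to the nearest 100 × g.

≈ 3800 g

RCF₁ = 1.118 × 10⁻⁵ × 9.2 × (3320)² = 1.118 × 10⁻⁵ × 9.2 × 11,022,400 ≈ 1,133.7 × g
RCF₂ = 1.118 × 10⁻⁵ × 9.2 × (6930)² = 1.118 × 10⁻⁵ × 9.2 × 48,024,900 ≈ 4,939.6 × g
Increase = 4,939.6 − 1,133.7 = 3,805.9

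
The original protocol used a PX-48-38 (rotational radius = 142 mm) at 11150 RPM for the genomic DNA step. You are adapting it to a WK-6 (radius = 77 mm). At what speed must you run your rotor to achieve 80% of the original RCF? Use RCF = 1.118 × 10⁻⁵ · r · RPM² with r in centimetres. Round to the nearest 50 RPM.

Original rotor: r = 142 mm = 14.2 cm
RCF_original = 1.118 × 10⁻⁵ × 14.2 × (11150)² = 1.118 × 10⁻⁵ × 14.2 × 124,322,500 ≈ 19,736.9 × g
Target RCF = 0.8 × 19,736.9 ≈ 15,789.5 × g
Your rotor: r = 77 mm = 7.7 cm
15,789.5 = 1.118 × 10⁻⁵ × 7.7 × N²
N² = 15,789.5 / (8.6086 × 10⁻⁵) = 183,415,422
N ≈ √183,415,422 ≈ 13,543.1

13550 RPM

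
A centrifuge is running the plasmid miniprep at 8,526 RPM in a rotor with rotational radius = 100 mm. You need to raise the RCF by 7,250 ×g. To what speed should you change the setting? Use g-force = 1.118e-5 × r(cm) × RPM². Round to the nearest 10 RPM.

r = 100 mm = 10.0 cm
Current RCF = 1.118 × 10⁻⁵ × 10 × (8526)² = 1.118 × 10⁻⁵ × 10 × 72,692,676 ≈ 8,127 × g
Target RCF = 8,127 + 7,250 = 15,377 × g
N² = 15,377 / (11.18 × 10⁻⁵) = 137,540,250
N ≈ √137,540,250 ≈ 11,727.8

11730 RPM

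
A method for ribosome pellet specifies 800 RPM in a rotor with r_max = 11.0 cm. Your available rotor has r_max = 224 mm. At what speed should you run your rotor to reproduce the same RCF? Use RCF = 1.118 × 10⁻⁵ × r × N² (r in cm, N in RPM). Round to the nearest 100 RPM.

600 RPM

RCF = 1.118 × 10⁻⁵ × r × N²
RCF_original = 1.118 × 10⁻⁵ × 11 × (800)² = 1.118 × 10⁻⁵ × 11 × 640,000 ≈ 78.7 × g
Your rotor: r = 224 mm = 22.4 cm
78.7 = 1.118 × 10⁻⁵ × 22.4 × N²
N² = 78.7 / (25.0432 × 10⁻⁵) = 314,257
N ≈ √314,257 ≈ 560.6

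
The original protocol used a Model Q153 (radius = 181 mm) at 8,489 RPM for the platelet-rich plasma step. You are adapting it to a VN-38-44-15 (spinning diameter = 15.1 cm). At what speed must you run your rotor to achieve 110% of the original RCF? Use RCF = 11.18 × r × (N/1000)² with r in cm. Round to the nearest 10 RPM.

≈ 13790 RPM

Original rotor: r = 181 mm = 18.1 cm
RCF_original = 11.18 × 18.1 × (8.489)² = 11.18 × 18.1 × 72.063121 ≈ 14,582.5 × g
Target RCF = 1.1 × 14,582.5 ≈ 16,040.8 × g
Your rotor: r = 15.1 / 2 = 7.55 cm
16,040.8 = 11.18 × 7.55 × (N/1000)²
(N/1000)² = 16,040.8 / 84.409 = 190.0366
N = 1000 × √190.0366 ≈ 13,785.4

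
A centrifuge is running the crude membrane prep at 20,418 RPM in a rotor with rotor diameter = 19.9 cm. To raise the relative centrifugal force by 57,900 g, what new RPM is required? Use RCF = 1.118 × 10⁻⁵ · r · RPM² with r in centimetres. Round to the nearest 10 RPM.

N₂ ≈ 30620 RPM

r = 19.9 / 2 = 9.95 cm
Current RCF = 1.118 × 10⁻⁵ × 9.95 × (20418)² = 1.118 × 10⁻⁵ × 9.95 × 416,894,724 ≈ 46,375.8 × g
Target RCF = 46,375.8 + 57,900 = 104,275.8 × g
N² = 104,275.8 / (11.1241 × 10⁻⁵) = 937,386,395
N ≈ √937,386,395 ≈ 30,616.8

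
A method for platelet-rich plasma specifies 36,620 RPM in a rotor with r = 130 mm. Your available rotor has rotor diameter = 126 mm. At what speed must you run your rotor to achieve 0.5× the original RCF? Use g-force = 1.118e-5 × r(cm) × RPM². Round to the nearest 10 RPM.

Original rotor: r = 130 mm = 13.0 cm
RCF_original = 1.118 × 10⁻⁵ × 13 × (36620)² = 1.118 × 10⁻⁵ × 13 × 1,341,024,400 ≈ 194,904.5 × g
Target RCF = 0.5 × 194,904.5 ≈ 97,452.2 × g
Your rotor: r = 126 mm / 2 = 63 mm = 6.3 cm
97,452.2 = 1.118 × 10⁻⁵ × 6.3 × N²
N² = 97,452.2 / (7.0434 × 10⁻⁵) = 1,383,595,991
N ≈ √1,383,595,991 ≈ 37,196.7

37200 RPM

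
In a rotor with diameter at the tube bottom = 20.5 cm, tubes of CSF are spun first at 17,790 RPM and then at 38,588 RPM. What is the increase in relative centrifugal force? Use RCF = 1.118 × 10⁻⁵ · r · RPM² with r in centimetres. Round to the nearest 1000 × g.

≈ 134000 × g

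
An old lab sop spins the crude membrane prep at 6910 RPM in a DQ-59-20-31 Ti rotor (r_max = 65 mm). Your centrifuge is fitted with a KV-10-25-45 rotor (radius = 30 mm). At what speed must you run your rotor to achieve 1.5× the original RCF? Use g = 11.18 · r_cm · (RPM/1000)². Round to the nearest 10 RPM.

12460 RPM

Original rotor: r = 65 mm = 6.5 cm
RCF_original = 11.18 × 6.5 × (6.91)² = 11.18 × 6.5 × 47.7481 ≈ 3,469.9 × g
Target RCF = 1.5 × 3,469.9 ≈ 5,204.9 × g
Your rotor: r = 30 mm = 3.0 cm
5,204.9 = 11.18 × 3 × (N/1000)²
(N/1000)² = 5,204.9 / 33.54 = 155.1849
N = 1000 × √155.1849 ≈ 12,457.3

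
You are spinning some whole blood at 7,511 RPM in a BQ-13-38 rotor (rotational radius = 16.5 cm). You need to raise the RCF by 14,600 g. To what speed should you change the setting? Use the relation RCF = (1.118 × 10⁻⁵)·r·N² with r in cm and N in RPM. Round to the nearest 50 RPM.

≈ 11650 RPM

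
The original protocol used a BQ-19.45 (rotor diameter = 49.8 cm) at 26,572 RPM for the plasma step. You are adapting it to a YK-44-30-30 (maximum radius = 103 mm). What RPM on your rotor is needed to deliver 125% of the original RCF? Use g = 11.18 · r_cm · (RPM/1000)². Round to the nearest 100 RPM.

Original rotor: r = 49.8 / 2 = 24.9 cm
RCF = 11.18 × r × (N/1000)²
RCF_original = 11.18 × 24.9 × (26.572)² = 11.18 × 24.9 × 706.071184 ≈ 196,557.5 × g
Target RCF = 1.25 × 196,557.5 ≈ 245,696.9 × g
Your rotor: r = 103 mm = 10.3 cm
245,696.9 = 11.18 × 10.3 × (N/1000)²
(N/1000)² = 245,696.9 / 115.154 = 2133.638
N = 1000 × √2133.638 ≈ 46,191.3

≈ 46200 RPM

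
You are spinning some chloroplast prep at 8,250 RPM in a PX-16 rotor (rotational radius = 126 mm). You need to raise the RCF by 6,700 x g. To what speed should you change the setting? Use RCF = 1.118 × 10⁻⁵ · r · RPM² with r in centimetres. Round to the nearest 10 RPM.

10750 RPM

r = 126 mm = 12.6 cm
Current RCF = 1.118 × 10⁻⁵ × 12.6 × (8250)² = 1.118 × 10⁻⁵ × 12.6 × 68,062,500 ≈ 9,587.8 × g
Target RCF = 9,587.8 + 6,700 = 16,287.8 × g
N² = 16,287.8 / (14.0868 × 10⁻⁵) = 115,624,556
N ≈ √115,624,556 ≈ 10,752.9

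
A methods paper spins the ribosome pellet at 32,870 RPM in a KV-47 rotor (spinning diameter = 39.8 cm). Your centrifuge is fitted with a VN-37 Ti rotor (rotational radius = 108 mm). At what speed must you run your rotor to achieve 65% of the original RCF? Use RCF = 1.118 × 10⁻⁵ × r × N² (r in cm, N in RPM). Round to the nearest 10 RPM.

Original rotor: r = 39.8 / 2 = 19.9 cm
RCF_original = 1.118 × 10⁻⁵ × 19.9 × (32870)² = 1.118 × 10⁻⁵ × 19.9 × 1,080,436,900 ≈ 240,377.8 × g
Target RCF = 0.65 × 240,377.8 ≈ 156,245.6 × g
Your rotor: r = 108 mm = 10.8 cm
156,245.6 = 1.118 × 10⁻⁵ × 10.8 × N²
N² = 156,245.6 / (12.0744 × 10⁻⁵) = 1,294,023,720
N ≈ √1,294,023,720 ≈ 35,972.5

35970 RPM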